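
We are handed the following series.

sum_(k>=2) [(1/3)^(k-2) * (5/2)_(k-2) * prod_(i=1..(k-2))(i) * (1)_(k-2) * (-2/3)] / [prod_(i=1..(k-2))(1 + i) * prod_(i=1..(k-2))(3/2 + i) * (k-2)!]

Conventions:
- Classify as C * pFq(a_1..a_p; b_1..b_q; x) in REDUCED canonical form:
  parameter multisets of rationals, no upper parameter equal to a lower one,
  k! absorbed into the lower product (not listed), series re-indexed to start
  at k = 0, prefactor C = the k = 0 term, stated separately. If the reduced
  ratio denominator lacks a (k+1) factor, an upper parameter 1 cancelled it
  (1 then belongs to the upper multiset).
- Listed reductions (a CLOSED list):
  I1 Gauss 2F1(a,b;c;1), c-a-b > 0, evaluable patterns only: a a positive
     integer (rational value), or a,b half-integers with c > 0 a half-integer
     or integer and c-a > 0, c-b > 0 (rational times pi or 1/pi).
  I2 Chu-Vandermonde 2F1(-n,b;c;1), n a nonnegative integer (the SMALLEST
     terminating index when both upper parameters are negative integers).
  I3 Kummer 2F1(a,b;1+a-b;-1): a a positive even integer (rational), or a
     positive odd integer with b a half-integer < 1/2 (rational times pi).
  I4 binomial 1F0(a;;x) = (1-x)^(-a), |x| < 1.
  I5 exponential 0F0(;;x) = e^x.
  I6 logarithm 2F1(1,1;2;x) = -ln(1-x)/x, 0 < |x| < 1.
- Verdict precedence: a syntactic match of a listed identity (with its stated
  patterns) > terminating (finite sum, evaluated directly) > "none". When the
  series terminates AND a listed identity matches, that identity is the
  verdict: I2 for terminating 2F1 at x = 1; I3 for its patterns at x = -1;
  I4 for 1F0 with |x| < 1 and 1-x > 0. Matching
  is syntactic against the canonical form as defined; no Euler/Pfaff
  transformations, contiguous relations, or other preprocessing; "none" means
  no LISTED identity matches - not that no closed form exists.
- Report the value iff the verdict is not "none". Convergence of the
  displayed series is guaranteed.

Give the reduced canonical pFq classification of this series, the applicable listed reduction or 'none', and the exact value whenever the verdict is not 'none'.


The tell: t_0 being -2/3, the lower running product (prefactor -2/3) is a rising factorial.
Consecutive-term ratio: r(k) = (1/3) * (k+1) (k+1) / [(k+2) (k+1)] - rational; roots negated = parameters, x = (1/3), C = -2/3.

x = 1/3 here; the reduced form reads 2F1, upper {1, 1}, lower {2}, C = -2/3. Verdict: logarithm (I6) fires (the logarithm: parameters (1,1;2), x = 1/3). Hence: 2 * ln(2/3).


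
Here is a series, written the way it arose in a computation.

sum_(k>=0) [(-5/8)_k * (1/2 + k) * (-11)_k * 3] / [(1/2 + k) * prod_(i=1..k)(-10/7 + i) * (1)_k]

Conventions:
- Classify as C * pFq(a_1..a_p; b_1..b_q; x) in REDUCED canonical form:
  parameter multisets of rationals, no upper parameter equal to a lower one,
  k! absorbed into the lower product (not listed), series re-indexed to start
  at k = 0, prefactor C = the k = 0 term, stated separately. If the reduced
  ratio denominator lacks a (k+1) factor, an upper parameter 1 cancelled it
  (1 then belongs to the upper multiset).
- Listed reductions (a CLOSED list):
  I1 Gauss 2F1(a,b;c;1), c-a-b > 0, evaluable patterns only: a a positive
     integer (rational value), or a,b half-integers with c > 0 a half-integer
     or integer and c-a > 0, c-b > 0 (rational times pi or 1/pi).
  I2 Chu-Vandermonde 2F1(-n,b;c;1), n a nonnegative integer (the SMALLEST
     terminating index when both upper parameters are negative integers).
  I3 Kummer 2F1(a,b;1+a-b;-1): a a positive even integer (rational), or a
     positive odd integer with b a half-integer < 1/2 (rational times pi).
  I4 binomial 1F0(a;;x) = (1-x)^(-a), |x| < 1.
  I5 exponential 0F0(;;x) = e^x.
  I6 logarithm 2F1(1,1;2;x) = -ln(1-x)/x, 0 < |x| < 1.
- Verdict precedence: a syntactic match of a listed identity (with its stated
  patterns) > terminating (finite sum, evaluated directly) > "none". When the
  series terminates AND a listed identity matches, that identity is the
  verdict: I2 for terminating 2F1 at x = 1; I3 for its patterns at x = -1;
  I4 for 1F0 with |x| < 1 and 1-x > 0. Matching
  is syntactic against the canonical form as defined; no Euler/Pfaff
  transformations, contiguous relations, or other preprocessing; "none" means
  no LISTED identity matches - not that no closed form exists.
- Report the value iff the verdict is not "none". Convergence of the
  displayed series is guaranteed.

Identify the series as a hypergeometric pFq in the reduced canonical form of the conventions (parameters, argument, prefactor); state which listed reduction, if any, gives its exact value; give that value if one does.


At argument 1: a 2F1 with upper {-11, -5/8}, lower {-3/7}, scaled by C = 3. Verdict: the Chu-Vandermonde identity I2 matches (terminating 2F1 at x = 1 with n = 11, b = -5/8, c = -3/7). Its exact value is -1079546012438846991/107224373940715520.

Structural cue: t_0 = 3 here, and striking the common factor k + 1/2 reduces the term (C = 3, x = 1).
Adjacent-term ratio: r(k) = 1 * (k-11) (k-5/8) / [(k-3/7) (k+1)] - rational; roots negated = parameters, x = 1, C = 3.


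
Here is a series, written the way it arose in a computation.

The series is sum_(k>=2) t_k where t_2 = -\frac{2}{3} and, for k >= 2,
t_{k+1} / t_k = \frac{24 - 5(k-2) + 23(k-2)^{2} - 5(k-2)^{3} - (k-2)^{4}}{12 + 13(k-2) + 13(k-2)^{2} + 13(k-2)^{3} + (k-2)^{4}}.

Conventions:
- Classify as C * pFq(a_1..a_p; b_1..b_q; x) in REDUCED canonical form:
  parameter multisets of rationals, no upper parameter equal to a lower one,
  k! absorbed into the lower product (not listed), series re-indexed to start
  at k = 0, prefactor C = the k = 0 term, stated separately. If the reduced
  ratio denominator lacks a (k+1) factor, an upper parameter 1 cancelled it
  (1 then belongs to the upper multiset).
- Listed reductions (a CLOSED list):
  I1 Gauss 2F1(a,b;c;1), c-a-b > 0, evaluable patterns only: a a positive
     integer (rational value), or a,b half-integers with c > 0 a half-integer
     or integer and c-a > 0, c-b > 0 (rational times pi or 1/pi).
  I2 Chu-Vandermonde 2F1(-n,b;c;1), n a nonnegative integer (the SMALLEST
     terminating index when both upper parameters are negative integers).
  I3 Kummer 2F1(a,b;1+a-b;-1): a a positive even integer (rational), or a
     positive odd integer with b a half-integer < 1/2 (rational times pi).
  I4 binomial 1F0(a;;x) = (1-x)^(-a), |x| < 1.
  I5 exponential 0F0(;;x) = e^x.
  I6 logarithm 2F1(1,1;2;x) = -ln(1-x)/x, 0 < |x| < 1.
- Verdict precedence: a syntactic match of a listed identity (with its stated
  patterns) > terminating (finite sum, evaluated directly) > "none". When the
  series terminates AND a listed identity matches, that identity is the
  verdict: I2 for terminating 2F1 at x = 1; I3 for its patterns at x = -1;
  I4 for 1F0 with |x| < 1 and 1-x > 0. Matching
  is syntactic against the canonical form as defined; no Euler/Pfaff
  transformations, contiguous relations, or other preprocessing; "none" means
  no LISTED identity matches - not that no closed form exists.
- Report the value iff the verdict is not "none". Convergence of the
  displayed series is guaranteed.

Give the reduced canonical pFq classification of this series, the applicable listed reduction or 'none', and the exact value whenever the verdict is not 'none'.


With C = -\frac{2}{3}: the canonical form is 2F1(-3, 8; 12; -1). Verdict at x = -1: the Kummer evaluation I3 matches (x = -1; c = 12 equals 1+a-b for upper {-3, 8}: listed pattern). Exact value: -\frac{22}{7}.

Key step: from the first term -\frac{2}{3}: the ratio is unreduced: k^2 + 1 divides both sides (C = -2/3).
Term ratio: r(k) = -1 * (k-3) (k+8) / [(k+12) (k+1)] - rational; roots negated = parameters, x = -1, C = -\frac{2}{3}.


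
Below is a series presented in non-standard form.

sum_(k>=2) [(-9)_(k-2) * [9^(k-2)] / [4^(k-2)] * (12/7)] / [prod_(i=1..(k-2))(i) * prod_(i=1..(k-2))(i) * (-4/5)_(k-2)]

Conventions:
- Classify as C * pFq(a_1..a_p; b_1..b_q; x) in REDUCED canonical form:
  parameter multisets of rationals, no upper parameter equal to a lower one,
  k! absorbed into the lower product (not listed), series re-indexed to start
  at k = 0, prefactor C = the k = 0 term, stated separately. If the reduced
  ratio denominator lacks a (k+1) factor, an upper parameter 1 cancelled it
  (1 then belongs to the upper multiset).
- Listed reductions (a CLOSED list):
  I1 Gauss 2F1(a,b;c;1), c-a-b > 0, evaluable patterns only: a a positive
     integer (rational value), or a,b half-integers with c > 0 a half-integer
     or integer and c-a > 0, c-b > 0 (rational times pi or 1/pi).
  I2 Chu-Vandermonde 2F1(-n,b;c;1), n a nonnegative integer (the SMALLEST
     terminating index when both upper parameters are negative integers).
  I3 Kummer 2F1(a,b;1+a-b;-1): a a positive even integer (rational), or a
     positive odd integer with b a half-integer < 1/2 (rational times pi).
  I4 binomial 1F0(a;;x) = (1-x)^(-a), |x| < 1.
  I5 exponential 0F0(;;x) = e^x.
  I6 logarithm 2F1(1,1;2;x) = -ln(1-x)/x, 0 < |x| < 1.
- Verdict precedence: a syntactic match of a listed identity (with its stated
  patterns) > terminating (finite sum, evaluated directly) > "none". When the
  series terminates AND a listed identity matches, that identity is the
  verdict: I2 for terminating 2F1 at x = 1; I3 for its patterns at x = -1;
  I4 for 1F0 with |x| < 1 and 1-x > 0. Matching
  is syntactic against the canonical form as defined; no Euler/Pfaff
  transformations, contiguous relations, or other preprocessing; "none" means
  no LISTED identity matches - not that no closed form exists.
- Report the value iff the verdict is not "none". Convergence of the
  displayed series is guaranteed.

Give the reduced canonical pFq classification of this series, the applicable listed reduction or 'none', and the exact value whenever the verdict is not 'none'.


Key observation: x = (9/4) and the product of the first k integers (C = 12/7, x = 9/4) is k!.
Consecutive-term ratio: r(k) = (9/4) * (k-9) / [(k-4/5) (k+1) (k+1)] - rational; roots negated = parameters, x = (9/4), C = 12/7.

Classification (C = 12/7): 1F2 with upper {-9}, lower {-4/5, 1}, argument x = 9/4. Verdict: terminating - no listed pattern fits, but -9 in the upper list cuts the series at k = 9; direct evaluation. Value: 246405450200109483/13061158755893248.


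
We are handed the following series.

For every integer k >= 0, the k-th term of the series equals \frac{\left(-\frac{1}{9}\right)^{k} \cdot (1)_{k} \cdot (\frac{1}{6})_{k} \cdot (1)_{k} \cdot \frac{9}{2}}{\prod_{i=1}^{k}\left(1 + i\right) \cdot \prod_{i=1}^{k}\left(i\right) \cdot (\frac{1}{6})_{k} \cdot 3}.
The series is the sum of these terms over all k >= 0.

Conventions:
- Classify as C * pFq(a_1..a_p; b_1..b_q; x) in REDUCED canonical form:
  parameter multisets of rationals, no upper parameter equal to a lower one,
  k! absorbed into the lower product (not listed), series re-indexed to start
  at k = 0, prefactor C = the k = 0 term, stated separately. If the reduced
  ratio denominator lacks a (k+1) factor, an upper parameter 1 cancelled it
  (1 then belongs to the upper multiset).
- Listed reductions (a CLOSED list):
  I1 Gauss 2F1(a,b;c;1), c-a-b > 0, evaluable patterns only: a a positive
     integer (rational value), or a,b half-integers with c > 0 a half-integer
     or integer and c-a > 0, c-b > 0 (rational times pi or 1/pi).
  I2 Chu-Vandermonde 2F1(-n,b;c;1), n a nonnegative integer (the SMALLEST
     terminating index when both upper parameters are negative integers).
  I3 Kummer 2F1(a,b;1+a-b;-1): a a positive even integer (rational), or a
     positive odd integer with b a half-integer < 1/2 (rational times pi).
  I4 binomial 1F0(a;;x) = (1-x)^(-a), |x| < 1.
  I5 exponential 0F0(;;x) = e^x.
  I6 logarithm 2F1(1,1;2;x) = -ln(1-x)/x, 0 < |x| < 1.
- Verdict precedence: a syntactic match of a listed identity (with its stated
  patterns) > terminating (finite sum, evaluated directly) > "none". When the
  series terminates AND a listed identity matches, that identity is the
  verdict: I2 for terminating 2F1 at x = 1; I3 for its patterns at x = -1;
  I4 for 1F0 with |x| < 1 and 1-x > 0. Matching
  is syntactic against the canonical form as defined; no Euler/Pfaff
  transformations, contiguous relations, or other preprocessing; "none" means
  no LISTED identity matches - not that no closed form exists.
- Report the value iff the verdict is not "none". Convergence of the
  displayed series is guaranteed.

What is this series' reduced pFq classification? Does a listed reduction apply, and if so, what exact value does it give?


Reduced: x = -\frac{1}{9}, 2F1, upper = {1, 1}, lower = {2}, C = \frac{3}{2}. Verdict at x = -\frac{1}{9}: logarithm (I6) matches (the logarithm: parameters (1,1;2), x = -\frac{1}{9}). Hence: \frac{27}{2} \cdot \ln\left(\frac{10}{9}\right).

First insight: with t_0 = \frac{3}{2}, the parameter 1/6 appears in both the upper and lower lists and cancels.
Ratio: r(k) = -\frac{1}{9} * (k+1) (k+1) / [(k+2) (k+1)] - rational; roots negated = parameters, x = -\frac{1}{9}, C = \frac{3}{2}.


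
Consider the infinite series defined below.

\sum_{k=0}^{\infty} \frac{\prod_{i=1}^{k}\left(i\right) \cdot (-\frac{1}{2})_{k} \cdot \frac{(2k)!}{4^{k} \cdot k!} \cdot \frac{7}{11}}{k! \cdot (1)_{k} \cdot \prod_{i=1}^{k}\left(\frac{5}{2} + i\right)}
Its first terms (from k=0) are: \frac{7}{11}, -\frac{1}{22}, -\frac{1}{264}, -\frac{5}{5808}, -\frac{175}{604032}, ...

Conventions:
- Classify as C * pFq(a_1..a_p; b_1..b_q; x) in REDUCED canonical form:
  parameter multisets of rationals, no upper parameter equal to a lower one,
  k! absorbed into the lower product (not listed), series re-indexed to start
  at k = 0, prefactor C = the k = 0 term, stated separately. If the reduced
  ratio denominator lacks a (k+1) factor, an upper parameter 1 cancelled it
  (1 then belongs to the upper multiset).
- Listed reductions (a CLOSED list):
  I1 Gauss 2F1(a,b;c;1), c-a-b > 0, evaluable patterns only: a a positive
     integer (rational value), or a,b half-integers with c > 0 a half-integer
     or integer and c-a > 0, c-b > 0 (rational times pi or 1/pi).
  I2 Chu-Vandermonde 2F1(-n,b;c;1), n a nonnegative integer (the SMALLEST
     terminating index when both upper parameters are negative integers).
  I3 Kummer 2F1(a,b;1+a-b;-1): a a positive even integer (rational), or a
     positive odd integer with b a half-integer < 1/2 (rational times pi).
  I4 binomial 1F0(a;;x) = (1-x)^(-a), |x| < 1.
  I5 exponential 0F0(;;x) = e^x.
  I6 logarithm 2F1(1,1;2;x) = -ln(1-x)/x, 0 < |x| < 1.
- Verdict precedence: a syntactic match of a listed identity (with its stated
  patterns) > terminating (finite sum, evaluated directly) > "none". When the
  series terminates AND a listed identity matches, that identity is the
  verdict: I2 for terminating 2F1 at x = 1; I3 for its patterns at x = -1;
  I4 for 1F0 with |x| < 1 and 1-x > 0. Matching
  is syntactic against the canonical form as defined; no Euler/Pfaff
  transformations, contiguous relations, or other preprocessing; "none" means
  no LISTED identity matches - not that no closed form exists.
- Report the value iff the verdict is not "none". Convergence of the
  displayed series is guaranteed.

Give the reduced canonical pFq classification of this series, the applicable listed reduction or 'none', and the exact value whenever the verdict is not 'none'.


This is \frac{7}{11} * 2F1(-\frac{1}{2}, \frac{1}{2}; \frac{7}{2}; 1) in reduced canonical form. Verdict: Gauss (I1, half-integer pattern) fires (x = 1; upper {-\frac{1}{2}, \frac{1}{2}} half-integers, c = \frac{7}{2} in the evaluable pattern). Sum: \frac{525}{2816} \cdot \pi.

The tell: with t_0 = \frac{7}{11}, the (2k)!/(4^k k!) block (prefactor 7/11) is the Pochhammer (1/2)_k.
Step ratio: r(k) = 1 * (k-\frac{1}{2}) (k+\frac{1}{2}) / [(k+\frac{7}{2}) (k+1)] - poly over poly, x = 1 from leading terms; C = \frac{7}{11} at k = 0.


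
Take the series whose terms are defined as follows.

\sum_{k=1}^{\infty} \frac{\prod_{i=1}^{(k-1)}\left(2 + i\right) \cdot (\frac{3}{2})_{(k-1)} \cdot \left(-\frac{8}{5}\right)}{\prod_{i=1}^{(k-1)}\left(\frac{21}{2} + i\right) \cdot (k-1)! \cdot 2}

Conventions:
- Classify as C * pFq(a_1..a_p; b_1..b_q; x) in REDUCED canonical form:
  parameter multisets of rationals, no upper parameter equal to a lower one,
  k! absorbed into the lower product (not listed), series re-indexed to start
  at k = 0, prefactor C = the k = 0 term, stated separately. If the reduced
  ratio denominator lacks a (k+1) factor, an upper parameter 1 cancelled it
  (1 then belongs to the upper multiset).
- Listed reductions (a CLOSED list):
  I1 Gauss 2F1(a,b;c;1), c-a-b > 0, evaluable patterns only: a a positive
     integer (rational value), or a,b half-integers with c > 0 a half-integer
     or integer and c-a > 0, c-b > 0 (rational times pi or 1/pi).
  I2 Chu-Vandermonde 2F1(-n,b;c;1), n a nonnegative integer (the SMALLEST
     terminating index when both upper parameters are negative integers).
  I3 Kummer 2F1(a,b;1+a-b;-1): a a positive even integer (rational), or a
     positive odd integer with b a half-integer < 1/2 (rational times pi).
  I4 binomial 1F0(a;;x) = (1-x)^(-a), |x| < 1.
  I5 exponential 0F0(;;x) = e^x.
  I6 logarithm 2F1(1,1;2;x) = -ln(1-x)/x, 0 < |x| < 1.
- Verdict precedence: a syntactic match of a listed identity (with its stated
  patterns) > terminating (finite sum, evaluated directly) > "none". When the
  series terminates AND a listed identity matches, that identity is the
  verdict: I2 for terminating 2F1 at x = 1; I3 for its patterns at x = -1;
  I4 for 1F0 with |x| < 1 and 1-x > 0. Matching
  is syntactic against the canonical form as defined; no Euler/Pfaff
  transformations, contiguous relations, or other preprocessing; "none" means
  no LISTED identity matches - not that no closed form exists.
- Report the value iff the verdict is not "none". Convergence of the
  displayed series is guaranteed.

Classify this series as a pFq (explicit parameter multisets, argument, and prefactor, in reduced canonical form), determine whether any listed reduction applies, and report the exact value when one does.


Reduced: x = 1, 2F1, upper = {\frac{3}{2}, 3}, lower = {\frac{23}{2}}, C = -\frac{4}{5}. Verdict: this is Gauss (I1, integer-parameter pattern) (x = 1: the Gamma ratio telescopes since c-a-b = 7 > 0 and a = 3 in Z>0). Exact value: -\frac{323}{240}.

Key step: from the first term -\frac{4}{5}: the constant factors (prefactor -4/5) combine into one prefactor.
Consecutive-term ratio: r(k) = 1 * (k+\frac{3}{2}) (k+3) / [(k+\frac{23}{2}) (k+1)] - rational in k, leading ratio 1; with t_0 = -\frac{4}{5}, classification follows.


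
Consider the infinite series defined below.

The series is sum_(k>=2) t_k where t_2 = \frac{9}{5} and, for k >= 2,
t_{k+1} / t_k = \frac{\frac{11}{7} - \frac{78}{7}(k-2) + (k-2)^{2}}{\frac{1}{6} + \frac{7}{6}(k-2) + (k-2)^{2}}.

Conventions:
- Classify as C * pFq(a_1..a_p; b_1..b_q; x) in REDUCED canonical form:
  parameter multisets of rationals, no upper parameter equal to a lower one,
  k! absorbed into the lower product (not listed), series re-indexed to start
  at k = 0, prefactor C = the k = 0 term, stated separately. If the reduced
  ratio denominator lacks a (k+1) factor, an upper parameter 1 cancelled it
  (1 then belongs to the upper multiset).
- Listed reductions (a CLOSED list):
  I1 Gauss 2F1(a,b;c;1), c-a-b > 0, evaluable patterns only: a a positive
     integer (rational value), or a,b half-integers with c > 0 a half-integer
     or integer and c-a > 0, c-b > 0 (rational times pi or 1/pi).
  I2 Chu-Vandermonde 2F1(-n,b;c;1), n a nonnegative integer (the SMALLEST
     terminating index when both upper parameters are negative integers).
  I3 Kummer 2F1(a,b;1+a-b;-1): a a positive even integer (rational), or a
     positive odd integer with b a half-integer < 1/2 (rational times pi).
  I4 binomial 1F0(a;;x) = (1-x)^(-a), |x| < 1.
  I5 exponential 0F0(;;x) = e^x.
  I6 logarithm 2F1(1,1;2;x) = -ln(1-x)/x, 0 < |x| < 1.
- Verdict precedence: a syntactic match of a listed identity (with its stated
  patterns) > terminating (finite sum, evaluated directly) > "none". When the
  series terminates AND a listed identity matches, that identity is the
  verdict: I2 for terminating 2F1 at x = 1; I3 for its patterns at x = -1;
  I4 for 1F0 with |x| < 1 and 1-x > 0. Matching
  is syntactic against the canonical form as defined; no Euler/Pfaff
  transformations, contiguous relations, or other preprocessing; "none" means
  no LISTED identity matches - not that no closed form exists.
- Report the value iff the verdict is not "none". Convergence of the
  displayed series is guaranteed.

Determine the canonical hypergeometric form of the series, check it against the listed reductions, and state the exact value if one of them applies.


Canonical form: C = \frac{9}{5} times 2F1 with upper {-11, -\frac{1}{7}}, lower {\frac{1}{6}}, x = 1. Verdict at x = 1: Vandermonde's identity (I2) matches (terminating 2F1 at x = 1 with n = 11, b = -1/7, c = \frac{1}{6}). Hence: \frac{4708871158293117015957}{969232299099180702775}.

First insight: t_0 being \frac{9}{5}, factor the ratio over Q (C = 9/5, x = 1): negated roots = parameters.
Consecutive-term ratio: r(k) = 1 * (k-11) (k-\frac{1}{7}) / [(k+\frac{1}{6}) (k+1)] - rational; roots negated = parameters, x = 1, C = \frac{9}{5}.


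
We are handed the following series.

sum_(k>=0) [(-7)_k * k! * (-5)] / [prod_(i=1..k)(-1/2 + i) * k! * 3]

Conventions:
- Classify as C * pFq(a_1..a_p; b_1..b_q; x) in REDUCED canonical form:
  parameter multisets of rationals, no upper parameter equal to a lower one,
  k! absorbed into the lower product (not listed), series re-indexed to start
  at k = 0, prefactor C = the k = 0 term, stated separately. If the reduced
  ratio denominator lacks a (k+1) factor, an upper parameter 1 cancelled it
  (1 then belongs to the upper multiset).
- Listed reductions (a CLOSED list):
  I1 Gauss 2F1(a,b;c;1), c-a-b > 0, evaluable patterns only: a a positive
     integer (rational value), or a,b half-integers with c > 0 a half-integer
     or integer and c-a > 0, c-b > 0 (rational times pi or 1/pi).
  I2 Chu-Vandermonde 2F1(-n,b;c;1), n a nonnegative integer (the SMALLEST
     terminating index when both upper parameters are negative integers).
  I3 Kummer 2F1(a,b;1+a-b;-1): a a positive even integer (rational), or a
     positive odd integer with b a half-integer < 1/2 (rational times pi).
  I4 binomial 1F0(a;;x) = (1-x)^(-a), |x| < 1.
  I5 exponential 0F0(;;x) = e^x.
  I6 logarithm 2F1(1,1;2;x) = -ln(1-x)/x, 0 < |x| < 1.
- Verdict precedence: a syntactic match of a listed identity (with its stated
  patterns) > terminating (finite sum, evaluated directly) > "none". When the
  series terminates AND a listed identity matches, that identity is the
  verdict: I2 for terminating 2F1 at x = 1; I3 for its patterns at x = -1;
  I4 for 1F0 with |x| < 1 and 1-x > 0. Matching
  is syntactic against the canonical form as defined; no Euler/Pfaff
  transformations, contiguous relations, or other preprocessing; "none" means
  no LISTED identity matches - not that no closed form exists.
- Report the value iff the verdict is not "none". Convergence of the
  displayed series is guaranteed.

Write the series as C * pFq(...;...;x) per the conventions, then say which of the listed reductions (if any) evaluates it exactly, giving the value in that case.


Classification (C = -5/3): 2F1 with upper {-7, 1}, lower {1/2}, argument x = 1. Verdict: this is Chu-Vandermonde (I2) (terminating 2F1 at x = 1 with n = 7, b = 1, c = 1/2). Hence: 5/39.

Structural cue: from the first term -5/3: the lower running product (C = -5/3) is a rising factorial.
Step ratio: r(k) = 1 * (k-7) (k+1) / [(k+1/2) (k+1)] ; factor over Q: parameters, x = 1, and C = -5/3.


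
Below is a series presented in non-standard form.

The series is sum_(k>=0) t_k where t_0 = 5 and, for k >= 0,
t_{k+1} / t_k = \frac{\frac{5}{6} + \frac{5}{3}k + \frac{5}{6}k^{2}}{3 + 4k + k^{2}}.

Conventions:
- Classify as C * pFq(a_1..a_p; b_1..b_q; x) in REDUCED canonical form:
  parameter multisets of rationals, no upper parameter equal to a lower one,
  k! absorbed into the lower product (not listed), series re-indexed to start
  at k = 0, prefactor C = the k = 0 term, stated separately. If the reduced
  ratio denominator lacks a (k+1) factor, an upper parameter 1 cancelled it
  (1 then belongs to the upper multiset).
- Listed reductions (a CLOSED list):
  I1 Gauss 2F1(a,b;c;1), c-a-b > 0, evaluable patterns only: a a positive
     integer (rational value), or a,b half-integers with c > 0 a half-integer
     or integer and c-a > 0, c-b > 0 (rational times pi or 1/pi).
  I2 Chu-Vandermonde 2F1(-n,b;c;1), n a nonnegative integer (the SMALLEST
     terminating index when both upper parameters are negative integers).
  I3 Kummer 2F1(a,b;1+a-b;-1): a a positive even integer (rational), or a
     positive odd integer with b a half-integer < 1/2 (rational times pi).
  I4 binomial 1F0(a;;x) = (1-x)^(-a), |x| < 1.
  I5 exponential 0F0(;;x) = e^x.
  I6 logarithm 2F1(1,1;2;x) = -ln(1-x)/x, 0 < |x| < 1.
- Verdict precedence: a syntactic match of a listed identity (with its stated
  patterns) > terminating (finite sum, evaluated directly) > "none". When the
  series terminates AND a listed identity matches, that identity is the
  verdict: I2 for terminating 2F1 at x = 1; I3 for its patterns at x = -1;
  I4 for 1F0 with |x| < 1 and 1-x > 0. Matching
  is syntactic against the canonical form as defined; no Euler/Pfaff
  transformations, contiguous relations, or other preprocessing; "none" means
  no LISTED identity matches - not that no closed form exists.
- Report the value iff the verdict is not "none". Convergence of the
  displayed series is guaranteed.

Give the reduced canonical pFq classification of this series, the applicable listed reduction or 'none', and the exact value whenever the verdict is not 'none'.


At argument \frac{5}{6}: a 2F1 with upper {1, 1}, lower {3}, scaled by C = 5. Verdict: none. A 2F1 with upper {1, 1} fits none of I1-I6 at x = \frac{5}{6}; the sum runs forever.

Key observation: with t_0 = 5, the expanded ratio factors over Q; C = 5, x = 5/6, roots give parameters.
Step ratio: r(k) = \frac{5}{6} * (k+1) (k+1) / [(k+3) (k+1)] - rational; roots negated = parameters, x = \frac{5}{6}, C = 5.


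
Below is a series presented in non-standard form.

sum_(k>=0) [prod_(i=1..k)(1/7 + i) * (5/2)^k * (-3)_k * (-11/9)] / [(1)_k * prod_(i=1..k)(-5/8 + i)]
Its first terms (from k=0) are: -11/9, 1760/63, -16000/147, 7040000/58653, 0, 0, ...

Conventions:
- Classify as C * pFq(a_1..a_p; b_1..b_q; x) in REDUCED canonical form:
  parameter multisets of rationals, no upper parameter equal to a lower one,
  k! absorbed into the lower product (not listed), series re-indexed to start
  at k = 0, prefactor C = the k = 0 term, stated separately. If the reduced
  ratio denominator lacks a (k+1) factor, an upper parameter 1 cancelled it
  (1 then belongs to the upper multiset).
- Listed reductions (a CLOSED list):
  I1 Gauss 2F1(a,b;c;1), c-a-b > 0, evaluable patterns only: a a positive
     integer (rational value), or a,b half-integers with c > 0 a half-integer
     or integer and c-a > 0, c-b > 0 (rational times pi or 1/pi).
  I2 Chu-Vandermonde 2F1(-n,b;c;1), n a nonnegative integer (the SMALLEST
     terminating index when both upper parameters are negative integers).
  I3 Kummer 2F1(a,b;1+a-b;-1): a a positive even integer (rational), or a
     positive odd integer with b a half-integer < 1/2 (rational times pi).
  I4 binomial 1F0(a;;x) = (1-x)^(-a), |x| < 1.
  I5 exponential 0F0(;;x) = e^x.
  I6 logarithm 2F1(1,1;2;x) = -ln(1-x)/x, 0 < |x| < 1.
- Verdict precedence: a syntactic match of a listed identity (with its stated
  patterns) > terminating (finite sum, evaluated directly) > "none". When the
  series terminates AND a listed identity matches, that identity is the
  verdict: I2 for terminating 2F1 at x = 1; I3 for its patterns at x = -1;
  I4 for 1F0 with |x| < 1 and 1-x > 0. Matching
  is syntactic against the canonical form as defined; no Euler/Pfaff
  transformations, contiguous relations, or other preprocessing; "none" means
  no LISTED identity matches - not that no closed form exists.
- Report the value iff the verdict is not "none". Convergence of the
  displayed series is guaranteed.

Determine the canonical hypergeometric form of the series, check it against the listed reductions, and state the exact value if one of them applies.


The series (x = 5/2) is 2F1: upper {-3, 8/7}, lower {3/8}, prefactor -11/9. Verdict: terminating (-3 upstairs). 4 nonzero terms in all; added directly. Hence: 2222873/58653.

Structural cue: x = (5/2) and the running product (C = -11/9, x = 5/2) telescopes to a rising factorial.
Step ratio: r(k) = (5/2) * (k-3) (k+8/7) / [(k+3/8) (k+1)] - rational in k. x = (5/2); t_0 = -11/9; negate the roots.


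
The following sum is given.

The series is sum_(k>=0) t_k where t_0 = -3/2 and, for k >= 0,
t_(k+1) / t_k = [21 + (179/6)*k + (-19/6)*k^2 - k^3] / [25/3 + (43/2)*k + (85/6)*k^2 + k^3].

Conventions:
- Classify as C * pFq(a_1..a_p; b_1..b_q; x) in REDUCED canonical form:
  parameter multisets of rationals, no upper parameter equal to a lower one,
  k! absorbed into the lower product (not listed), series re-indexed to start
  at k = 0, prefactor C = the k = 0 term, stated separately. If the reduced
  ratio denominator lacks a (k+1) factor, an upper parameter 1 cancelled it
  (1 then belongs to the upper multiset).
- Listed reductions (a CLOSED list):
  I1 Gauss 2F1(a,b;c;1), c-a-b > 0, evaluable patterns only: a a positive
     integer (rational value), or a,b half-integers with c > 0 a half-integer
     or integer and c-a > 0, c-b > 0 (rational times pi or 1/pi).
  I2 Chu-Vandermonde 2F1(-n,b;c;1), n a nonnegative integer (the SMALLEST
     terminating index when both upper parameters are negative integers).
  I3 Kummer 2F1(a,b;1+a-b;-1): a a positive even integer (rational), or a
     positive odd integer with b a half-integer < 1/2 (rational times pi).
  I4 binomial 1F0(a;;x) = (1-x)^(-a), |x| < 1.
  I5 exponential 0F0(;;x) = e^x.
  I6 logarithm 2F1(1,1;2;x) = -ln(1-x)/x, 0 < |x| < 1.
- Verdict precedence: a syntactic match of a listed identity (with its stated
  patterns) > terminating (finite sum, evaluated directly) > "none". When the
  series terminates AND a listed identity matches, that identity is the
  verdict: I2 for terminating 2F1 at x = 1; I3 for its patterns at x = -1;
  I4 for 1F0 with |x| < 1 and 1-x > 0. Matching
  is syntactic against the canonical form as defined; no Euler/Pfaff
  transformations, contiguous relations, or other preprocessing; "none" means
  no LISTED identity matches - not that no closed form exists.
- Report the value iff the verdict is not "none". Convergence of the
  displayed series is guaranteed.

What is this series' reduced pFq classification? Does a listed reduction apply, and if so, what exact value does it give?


With C = -3/2: the canonical form is 2F1(-9/2, 7; 25/2; -1). Verdict at x = -1: Kummer (I3) matches (x = -1; c = 25/2 equals 1+a-b for upper {-9/2, 7}: listed pattern). Sum: (-1003917915/268435456) * pi.

Key step: t_0 being -3/2, factor the ratio over Q (C = -3/2, x = -1): negated roots = parameters.
Adjacent-term ratio: r(k) = (-1) * (k-9/2) (k+7) / [(k+25/2) (k+1)] ; factor over Q: parameters, x = (-1), and C = -3/2.


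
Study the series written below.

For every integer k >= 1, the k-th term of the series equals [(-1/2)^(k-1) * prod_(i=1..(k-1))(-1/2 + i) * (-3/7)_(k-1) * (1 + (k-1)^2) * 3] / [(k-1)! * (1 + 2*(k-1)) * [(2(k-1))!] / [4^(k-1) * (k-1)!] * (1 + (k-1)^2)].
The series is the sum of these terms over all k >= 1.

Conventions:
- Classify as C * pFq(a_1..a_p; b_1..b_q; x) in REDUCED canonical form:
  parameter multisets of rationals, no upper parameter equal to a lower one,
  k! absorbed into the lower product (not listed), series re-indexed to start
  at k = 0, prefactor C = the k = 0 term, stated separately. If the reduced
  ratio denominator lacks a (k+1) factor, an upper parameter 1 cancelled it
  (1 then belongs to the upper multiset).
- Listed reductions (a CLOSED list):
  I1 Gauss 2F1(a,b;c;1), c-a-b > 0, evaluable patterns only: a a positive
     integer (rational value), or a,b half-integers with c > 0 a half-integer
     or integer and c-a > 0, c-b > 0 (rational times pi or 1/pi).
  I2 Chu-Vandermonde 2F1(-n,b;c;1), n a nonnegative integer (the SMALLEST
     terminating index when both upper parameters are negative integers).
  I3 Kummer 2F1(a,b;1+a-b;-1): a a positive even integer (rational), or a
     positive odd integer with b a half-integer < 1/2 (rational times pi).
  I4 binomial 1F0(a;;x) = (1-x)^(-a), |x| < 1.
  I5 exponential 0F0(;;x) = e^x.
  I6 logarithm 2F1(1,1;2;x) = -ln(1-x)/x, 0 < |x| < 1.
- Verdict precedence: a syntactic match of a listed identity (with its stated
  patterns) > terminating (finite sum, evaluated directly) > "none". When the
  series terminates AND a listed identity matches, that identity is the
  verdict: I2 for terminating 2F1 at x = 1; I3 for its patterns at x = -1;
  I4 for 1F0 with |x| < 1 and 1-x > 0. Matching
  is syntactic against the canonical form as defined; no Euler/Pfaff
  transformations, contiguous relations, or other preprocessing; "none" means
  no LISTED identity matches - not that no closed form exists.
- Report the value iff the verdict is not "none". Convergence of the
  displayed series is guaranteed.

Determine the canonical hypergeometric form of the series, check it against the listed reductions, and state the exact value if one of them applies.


This is 3 * 2F1(-3/7, 1/2; 3/2; -1/2) in reduced canonical form. Verdict: none (x = -1/2): each listed identity misses the multisets {-3/7, 1/2} ; {3/2}.

Structural cue: x = (-1/2) and the running product (C = 3) telescopes to a rising factorial.
Step ratio: r(k) = (-1/2) * (k-3/7) (k+1/2) / [(k+3/2) (k+1)] - poly over poly, x = (-1/2) from leading terms; C = 3 at k = 0.


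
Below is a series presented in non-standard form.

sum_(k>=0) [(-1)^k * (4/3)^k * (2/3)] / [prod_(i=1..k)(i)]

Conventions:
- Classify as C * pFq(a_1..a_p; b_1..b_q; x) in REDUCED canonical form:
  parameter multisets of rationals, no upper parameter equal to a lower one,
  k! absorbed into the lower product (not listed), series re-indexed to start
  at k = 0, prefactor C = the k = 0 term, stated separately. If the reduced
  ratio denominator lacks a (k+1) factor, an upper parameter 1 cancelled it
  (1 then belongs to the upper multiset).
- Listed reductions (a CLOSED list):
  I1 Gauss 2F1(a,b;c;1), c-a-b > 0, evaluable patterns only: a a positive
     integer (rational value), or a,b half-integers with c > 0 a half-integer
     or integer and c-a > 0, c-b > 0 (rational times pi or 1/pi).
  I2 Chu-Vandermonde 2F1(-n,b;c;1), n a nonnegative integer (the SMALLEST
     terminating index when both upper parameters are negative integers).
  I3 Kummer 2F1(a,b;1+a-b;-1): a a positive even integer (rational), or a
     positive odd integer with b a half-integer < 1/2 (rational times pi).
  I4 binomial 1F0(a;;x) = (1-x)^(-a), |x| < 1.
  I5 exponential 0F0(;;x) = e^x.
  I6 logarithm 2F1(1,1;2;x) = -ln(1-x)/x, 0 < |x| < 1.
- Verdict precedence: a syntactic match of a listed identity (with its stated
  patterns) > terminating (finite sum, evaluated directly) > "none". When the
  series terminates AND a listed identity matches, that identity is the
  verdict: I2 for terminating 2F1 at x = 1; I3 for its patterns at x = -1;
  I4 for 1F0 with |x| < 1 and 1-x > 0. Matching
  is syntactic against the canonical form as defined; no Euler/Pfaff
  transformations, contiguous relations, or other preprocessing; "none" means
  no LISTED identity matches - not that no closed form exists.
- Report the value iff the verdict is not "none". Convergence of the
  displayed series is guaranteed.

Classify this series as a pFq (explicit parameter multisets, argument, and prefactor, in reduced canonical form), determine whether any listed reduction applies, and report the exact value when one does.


With C = 2/3: the canonical form is 0F0(-; -; -4/3). Verdict (x = -4/3): the I5 exponential reduction applies (the 0F0 exponential series at x = -4/3). Exact value: (2/3) * e^(-4/3).

Key step: with t_0 = 2/3, the (-1)^k factor (C = 2/3, x = -4/3) folds into the argument's sign.
Step ratio: r(k) = (-4/3) * 1 / [(k+1)] - rational in k. x = (-4/3); t_0 = 2/3; negate the roots.


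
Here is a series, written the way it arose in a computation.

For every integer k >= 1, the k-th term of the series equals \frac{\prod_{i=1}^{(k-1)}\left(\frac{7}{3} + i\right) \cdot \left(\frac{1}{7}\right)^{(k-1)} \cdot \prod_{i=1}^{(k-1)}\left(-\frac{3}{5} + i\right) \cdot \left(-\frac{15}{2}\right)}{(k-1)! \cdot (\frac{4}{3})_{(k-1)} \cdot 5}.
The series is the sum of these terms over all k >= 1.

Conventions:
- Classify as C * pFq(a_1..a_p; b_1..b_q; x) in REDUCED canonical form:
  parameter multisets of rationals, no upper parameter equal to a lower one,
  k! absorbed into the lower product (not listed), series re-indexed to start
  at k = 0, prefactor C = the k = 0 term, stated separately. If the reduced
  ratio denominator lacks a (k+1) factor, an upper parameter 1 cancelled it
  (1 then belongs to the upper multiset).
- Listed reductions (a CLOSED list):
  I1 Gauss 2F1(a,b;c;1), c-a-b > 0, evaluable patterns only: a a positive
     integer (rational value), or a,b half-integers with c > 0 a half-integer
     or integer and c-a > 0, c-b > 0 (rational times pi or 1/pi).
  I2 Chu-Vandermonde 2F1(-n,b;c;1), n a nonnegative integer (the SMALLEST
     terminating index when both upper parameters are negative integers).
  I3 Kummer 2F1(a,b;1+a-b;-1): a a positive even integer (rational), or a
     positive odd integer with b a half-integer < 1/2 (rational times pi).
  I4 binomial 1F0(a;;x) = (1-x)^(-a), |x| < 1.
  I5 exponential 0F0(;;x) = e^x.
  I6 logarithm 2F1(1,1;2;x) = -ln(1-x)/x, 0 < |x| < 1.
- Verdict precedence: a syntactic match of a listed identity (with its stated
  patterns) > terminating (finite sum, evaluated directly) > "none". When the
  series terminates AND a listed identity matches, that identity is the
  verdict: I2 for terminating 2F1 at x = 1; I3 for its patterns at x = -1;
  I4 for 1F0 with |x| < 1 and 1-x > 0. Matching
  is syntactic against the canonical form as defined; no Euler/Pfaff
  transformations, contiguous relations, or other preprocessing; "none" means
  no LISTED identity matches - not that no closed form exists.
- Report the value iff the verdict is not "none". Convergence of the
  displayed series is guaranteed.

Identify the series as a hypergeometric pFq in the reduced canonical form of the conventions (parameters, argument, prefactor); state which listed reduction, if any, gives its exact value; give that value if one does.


The series (x = \frac{1}{7}) is 2F1: upper {\frac{2}{5}, \frac{10}{3}}, lower {\frac{4}{3}}, prefactor -\frac{3}{2}. Verdict: none. No listed pattern accepts 2F1(\frac{2}{5}, \frac{10}{3}; \frac{4}{3}; \frac{1}{7}).

Key step: x = \frac{1}{7} and the constant factors (C = -3/2) combine into one prefactor.
Ratio: r(k) = \frac{1}{7} * (k+\frac{2}{5}) (k+\frac{10}{3}) / [(k+\frac{4}{3}) (k+1)] - rational in k. x = \frac{1}{7}; t_0 = -\frac{3}{2}; negate the roots.


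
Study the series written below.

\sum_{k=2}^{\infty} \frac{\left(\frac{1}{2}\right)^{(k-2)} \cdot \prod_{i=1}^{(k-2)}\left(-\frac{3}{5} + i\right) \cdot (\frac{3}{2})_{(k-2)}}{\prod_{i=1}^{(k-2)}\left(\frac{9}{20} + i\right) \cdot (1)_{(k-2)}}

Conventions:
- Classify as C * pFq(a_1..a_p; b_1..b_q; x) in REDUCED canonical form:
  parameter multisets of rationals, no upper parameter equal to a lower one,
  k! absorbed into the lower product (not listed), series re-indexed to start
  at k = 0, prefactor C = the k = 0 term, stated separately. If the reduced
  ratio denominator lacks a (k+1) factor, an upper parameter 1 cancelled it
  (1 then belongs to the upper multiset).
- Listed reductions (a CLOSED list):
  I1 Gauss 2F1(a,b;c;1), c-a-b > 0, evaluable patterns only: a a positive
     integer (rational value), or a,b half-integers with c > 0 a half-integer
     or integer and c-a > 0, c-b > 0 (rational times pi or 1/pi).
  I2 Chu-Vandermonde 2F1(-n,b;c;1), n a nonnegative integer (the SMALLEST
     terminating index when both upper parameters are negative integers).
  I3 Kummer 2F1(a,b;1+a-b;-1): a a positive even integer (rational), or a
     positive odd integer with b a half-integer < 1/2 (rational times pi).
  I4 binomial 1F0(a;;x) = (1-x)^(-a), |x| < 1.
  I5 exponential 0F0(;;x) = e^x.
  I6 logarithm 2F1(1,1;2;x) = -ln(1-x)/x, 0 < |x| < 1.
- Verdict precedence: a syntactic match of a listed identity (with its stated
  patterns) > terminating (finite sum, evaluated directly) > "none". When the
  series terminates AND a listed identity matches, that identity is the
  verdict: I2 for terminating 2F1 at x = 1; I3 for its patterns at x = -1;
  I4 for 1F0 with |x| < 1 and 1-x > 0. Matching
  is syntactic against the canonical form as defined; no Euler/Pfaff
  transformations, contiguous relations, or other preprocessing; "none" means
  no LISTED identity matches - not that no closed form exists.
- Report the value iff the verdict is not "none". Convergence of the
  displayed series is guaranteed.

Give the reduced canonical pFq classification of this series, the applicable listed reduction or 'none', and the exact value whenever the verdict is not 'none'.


Reduced: x = \frac{1}{2}, 2F1, upper = {\frac{2}{5}, \frac{3}{2}}, lower = {\frac{29}{20}}, C = 1. Verdict: none - at argument \frac{1}{2} the multisets {\frac{2}{5}, \frac{3}{2}} ; {\frac{29}{20}} match no listed identity.

Key observation: t_0 being 1, (1)_k (C = 1) is k! itself.
Term ratio: r(k) = \frac{1}{2} * (k+\frac{2}{5}) (k+\frac{3}{2}) / [(k+\frac{29}{20}) (k+1)] ; factor over Q: parameters, x = \frac{1}{2}, and C = 1.
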